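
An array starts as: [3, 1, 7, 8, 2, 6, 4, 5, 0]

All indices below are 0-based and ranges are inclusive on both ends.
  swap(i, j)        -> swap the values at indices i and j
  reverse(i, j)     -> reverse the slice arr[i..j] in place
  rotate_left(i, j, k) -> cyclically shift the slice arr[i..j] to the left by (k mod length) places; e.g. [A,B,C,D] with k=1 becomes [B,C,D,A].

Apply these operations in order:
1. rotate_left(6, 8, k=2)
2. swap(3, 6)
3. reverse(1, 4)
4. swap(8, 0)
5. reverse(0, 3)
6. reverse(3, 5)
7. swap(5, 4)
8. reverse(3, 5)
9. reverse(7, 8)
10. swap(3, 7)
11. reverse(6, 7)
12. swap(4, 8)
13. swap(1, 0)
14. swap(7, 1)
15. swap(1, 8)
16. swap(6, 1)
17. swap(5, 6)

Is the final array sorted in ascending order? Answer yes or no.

Answer: yes

Derivation:
After 1 (rotate_left(6, 8, k=2)): [3, 1, 7, 8, 2, 6, 0, 4, 5]
After 2 (swap(3, 6)): [3, 1, 7, 0, 2, 6, 8, 4, 5]
After 3 (reverse(1, 4)): [3, 2, 0, 7, 1, 6, 8, 4, 5]
After 4 (swap(8, 0)): [5, 2, 0, 7, 1, 6, 8, 4, 3]
After 5 (reverse(0, 3)): [7, 0, 2, 5, 1, 6, 8, 4, 3]
After 6 (reverse(3, 5)): [7, 0, 2, 6, 1, 5, 8, 4, 3]
After 7 (swap(5, 4)): [7, 0, 2, 6, 5, 1, 8, 4, 3]
After 8 (reverse(3, 5)): [7, 0, 2, 1, 5, 6, 8, 4, 3]
After 9 (reverse(7, 8)): [7, 0, 2, 1, 5, 6, 8, 3, 4]
After 10 (swap(3, 7)): [7, 0, 2, 3, 5, 6, 8, 1, 4]
After 11 (reverse(6, 7)): [7, 0, 2, 3, 5, 6, 1, 8, 4]
After 12 (swap(4, 8)): [7, 0, 2, 3, 4, 6, 1, 8, 5]
After 13 (swap(1, 0)): [0, 7, 2, 3, 4, 6, 1, 8, 5]
After 14 (swap(7, 1)): [0, 8, 2, 3, 4, 6, 1, 7, 5]
After 15 (swap(1, 8)): [0, 5, 2, 3, 4, 6, 1, 7, 8]
After 16 (swap(6, 1)): [0, 1, 2, 3, 4, 6, 5, 7, 8]
After 17 (swap(5, 6)): [0, 1, 2, 3, 4, 5, 6, 7, 8]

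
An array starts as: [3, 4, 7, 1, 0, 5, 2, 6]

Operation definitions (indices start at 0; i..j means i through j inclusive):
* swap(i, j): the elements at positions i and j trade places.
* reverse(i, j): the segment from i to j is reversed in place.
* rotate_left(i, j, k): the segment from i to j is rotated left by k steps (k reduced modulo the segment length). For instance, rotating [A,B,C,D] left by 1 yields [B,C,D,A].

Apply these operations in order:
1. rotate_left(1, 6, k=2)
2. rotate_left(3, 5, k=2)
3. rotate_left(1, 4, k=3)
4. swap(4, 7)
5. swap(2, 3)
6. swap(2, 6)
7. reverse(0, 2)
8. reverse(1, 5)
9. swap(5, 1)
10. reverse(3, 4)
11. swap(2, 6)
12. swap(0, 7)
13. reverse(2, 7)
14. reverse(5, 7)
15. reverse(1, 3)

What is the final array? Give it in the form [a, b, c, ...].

After 1 (rotate_left(1, 6, k=2)): [3, 1, 0, 5, 2, 4, 7, 6]
After 2 (rotate_left(3, 5, k=2)): [3, 1, 0, 4, 5, 2, 7, 6]
After 3 (rotate_left(1, 4, k=3)): [3, 5, 1, 0, 4, 2, 7, 6]
After 4 (swap(4, 7)): [3, 5, 1, 0, 6, 2, 7, 4]
After 5 (swap(2, 3)): [3, 5, 0, 1, 6, 2, 7, 4]
After 6 (swap(2, 6)): [3, 5, 7, 1, 6, 2, 0, 4]
After 7 (reverse(0, 2)): [7, 5, 3, 1, 6, 2, 0, 4]
After 8 (reverse(1, 5)): [7, 2, 6, 1, 3, 5, 0, 4]
After 9 (swap(5, 1)): [7, 5, 6, 1, 3, 2, 0, 4]
After 10 (reverse(3, 4)): [7, 5, 6, 3, 1, 2, 0, 4]
After 11 (swap(2, 6)): [7, 5, 0, 3, 1, 2, 6, 4]
After 12 (swap(0, 7)): [4, 5, 0, 3, 1, 2, 6, 7]
After 13 (reverse(2, 7)): [4, 5, 7, 6, 2, 1, 3, 0]
After 14 (reverse(5, 7)): [4, 5, 7, 6, 2, 0, 3, 1]
After 15 (reverse(1, 3)): [4, 6, 7, 5, 2, 0, 3, 1]

Answer: [4, 6, 7, 5, 2, 0, 3, 1]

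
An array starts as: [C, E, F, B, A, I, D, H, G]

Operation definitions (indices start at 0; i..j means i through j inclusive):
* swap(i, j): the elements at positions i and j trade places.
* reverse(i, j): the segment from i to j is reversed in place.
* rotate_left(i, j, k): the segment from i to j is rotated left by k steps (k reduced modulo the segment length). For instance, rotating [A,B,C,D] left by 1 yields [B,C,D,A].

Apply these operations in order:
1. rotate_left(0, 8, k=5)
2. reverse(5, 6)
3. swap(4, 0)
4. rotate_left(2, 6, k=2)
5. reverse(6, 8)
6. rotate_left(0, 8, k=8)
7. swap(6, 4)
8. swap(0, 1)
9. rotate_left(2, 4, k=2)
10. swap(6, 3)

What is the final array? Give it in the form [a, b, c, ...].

Answer: [C, G, H, F, I, E, D, A, B]

Derivation:
After 1 (rotate_left(0, 8, k=5)): [I, D, H, G, C, E, F, B, A]
After 2 (reverse(5, 6)): [I, D, H, G, C, F, E, B, A]
After 3 (swap(4, 0)): [C, D, H, G, I, F, E, B, A]
After 4 (rotate_left(2, 6, k=2)): [C, D, I, F, E, H, G, B, A]
After 5 (reverse(6, 8)): [C, D, I, F, E, H, A, B, G]
After 6 (rotate_left(0, 8, k=8)): [G, C, D, I, F, E, H, A, B]
After 7 (swap(6, 4)): [G, C, D, I, H, E, F, A, B]
After 8 (swap(0, 1)): [C, G, D, I, H, E, F, A, B]
After 9 (rotate_left(2, 4, k=2)): [C, G, H, D, I, E, F, A, B]
After 10 (swap(6, 3)): [C, G, H, F, I, E, D, A, B]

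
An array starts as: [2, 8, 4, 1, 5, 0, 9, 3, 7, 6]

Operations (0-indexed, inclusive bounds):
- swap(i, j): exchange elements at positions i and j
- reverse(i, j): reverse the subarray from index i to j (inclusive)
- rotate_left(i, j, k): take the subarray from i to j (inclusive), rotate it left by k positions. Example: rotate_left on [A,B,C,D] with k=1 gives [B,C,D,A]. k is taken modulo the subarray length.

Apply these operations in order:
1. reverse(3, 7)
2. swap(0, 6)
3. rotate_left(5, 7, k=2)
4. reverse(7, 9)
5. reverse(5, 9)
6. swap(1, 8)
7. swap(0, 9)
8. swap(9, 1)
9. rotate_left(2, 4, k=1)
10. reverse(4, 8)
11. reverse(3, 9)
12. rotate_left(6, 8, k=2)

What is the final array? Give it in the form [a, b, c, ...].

After 1 (reverse(3, 7)): [2, 8, 4, 3, 9, 0, 5, 1, 7, 6]
After 2 (swap(0, 6)): [5, 8, 4, 3, 9, 0, 2, 1, 7, 6]
After 3 (rotate_left(5, 7, k=2)): [5, 8, 4, 3, 9, 1, 0, 2, 7, 6]
After 4 (reverse(7, 9)): [5, 8, 4, 3, 9, 1, 0, 6, 7, 2]
After 5 (reverse(5, 9)): [5, 8, 4, 3, 9, 2, 7, 6, 0, 1]
After 6 (swap(1, 8)): [5, 0, 4, 3, 9, 2, 7, 6, 8, 1]
After 7 (swap(0, 9)): [1, 0, 4, 3, 9, 2, 7, 6, 8, 5]
After 8 (swap(9, 1)): [1, 5, 4, 3, 9, 2, 7, 6, 8, 0]
After 9 (rotate_left(2, 4, k=1)): [1, 5, 3, 9, 4, 2, 7, 6, 8, 0]
After 10 (reverse(4, 8)): [1, 5, 3, 9, 8, 6, 7, 2, 4, 0]
After 11 (reverse(3, 9)): [1, 5, 3, 0, 4, 2, 7, 6, 8, 9]
After 12 (rotate_left(6, 8, k=2)): [1, 5, 3, 0, 4, 2, 8, 7, 6, 9]

Answer: [1, 5, 3, 0, 4, 2, 8, 7, 6, 9]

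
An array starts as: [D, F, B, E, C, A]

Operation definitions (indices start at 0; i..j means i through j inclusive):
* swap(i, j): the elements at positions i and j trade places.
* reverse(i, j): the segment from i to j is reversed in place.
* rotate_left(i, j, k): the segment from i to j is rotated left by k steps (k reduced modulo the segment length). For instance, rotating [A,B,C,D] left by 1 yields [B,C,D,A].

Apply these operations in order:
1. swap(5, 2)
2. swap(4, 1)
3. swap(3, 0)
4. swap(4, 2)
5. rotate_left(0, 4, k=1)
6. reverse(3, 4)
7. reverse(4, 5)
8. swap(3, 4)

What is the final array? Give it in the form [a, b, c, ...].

After 1 (swap(5, 2)): [D, F, A, E, C, B]
After 2 (swap(4, 1)): [D, C, A, E, F, B]
After 3 (swap(3, 0)): [E, C, A, D, F, B]
After 4 (swap(4, 2)): [E, C, F, D, A, B]
After 5 (rotate_left(0, 4, k=1)): [C, F, D, A, E, B]
After 6 (reverse(3, 4)): [C, F, D, E, A, B]
After 7 (reverse(4, 5)): [C, F, D, E, B, A]
After 8 (swap(3, 4)): [C, F, D, B, E, A]

Answer: [C, F, D, B, E, A]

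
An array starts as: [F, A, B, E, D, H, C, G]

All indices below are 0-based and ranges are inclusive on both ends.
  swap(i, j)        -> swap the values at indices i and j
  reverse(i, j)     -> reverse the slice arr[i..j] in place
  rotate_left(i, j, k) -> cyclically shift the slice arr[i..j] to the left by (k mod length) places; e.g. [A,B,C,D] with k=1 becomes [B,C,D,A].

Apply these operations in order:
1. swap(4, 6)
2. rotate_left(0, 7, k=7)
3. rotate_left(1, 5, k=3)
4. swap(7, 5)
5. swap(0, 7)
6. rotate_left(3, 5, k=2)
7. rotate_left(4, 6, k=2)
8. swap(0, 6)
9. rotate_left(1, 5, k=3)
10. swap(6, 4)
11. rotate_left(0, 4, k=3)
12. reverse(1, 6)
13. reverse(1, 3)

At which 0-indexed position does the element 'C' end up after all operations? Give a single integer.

After 1 (swap(4, 6)): [F, A, B, E, C, H, D, G]
After 2 (rotate_left(0, 7, k=7)): [G, F, A, B, E, C, H, D]
After 3 (rotate_left(1, 5, k=3)): [G, E, C, F, A, B, H, D]
After 4 (swap(7, 5)): [G, E, C, F, A, D, H, B]
After 5 (swap(0, 7)): [B, E, C, F, A, D, H, G]
After 6 (rotate_left(3, 5, k=2)): [B, E, C, D, F, A, H, G]
After 7 (rotate_left(4, 6, k=2)): [B, E, C, D, H, F, A, G]
After 8 (swap(0, 6)): [A, E, C, D, H, F, B, G]
After 9 (rotate_left(1, 5, k=3)): [A, H, F, E, C, D, B, G]
After 10 (swap(6, 4)): [A, H, F, E, B, D, C, G]
After 11 (rotate_left(0, 4, k=3)): [E, B, A, H, F, D, C, G]
After 12 (reverse(1, 6)): [E, C, D, F, H, A, B, G]
After 13 (reverse(1, 3)): [E, F, D, C, H, A, B, G]

Answer: 3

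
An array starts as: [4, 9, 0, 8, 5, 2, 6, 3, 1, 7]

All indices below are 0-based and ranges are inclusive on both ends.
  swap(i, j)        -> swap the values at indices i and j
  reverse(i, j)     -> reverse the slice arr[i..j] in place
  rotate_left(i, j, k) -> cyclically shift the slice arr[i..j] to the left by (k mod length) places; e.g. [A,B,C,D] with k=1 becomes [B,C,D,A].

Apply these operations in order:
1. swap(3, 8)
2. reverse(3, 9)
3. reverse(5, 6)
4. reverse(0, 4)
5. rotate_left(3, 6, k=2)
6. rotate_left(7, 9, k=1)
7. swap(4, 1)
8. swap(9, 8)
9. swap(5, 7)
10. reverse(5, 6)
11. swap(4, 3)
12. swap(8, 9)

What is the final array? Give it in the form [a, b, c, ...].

After 1 (swap(3, 8)): [4, 9, 0, 1, 5, 2, 6, 3, 8, 7]
After 2 (reverse(3, 9)): [4, 9, 0, 7, 8, 3, 6, 2, 5, 1]
After 3 (reverse(5, 6)): [4, 9, 0, 7, 8, 6, 3, 2, 5, 1]
After 4 (reverse(0, 4)): [8, 7, 0, 9, 4, 6, 3, 2, 5, 1]
After 5 (rotate_left(3, 6, k=2)): [8, 7, 0, 6, 3, 9, 4, 2, 5, 1]
After 6 (rotate_left(7, 9, k=1)): [8, 7, 0, 6, 3, 9, 4, 5, 1, 2]
After 7 (swap(4, 1)): [8, 3, 0, 6, 7, 9, 4, 5, 1, 2]
After 8 (swap(9, 8)): [8, 3, 0, 6, 7, 9, 4, 5, 2, 1]
After 9 (swap(5, 7)): [8, 3, 0, 6, 7, 5, 4, 9, 2, 1]
After 10 (reverse(5, 6)): [8, 3, 0, 6, 7, 4, 5, 9, 2, 1]
After 11 (swap(4, 3)): [8, 3, 0, 7, 6, 4, 5, 9, 2, 1]
After 12 (swap(8, 9)): [8, 3, 0, 7, 6, 4, 5, 9, 1, 2]

Answer: [8, 3, 0, 7, 6, 4, 5, 9, 1, 2]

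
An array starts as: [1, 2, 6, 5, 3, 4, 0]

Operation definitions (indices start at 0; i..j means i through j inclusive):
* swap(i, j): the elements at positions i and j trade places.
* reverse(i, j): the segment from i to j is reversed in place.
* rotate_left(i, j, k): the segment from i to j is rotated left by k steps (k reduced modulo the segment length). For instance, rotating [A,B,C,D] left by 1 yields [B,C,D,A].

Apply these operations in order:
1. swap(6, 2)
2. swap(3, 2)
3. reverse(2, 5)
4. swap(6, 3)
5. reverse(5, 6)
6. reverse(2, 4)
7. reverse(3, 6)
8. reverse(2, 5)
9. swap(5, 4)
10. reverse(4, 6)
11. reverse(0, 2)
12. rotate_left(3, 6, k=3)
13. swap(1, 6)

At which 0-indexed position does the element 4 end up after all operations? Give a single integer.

Answer: 0

Derivation:
After 1 (swap(6, 2)): [1, 2, 0, 5, 3, 4, 6]
After 2 (swap(3, 2)): [1, 2, 5, 0, 3, 4, 6]
After 3 (reverse(2, 5)): [1, 2, 4, 3, 0, 5, 6]
After 4 (swap(6, 3)): [1, 2, 4, 6, 0, 5, 3]
After 5 (reverse(5, 6)): [1, 2, 4, 6, 0, 3, 5]
After 6 (reverse(2, 4)): [1, 2, 0, 6, 4, 3, 5]
After 7 (reverse(3, 6)): [1, 2, 0, 5, 3, 4, 6]
After 8 (reverse(2, 5)): [1, 2, 4, 3, 5, 0, 6]
After 9 (swap(5, 4)): [1, 2, 4, 3, 0, 5, 6]
After 10 (reverse(4, 6)): [1, 2, 4, 3, 6, 5, 0]
After 11 (reverse(0, 2)): [4, 2, 1, 3, 6, 5, 0]
After 12 (rotate_left(3, 6, k=3)): [4, 2, 1, 0, 3, 6, 5]
After 13 (swap(1, 6)): [4, 5, 1, 0, 3, 6, 2]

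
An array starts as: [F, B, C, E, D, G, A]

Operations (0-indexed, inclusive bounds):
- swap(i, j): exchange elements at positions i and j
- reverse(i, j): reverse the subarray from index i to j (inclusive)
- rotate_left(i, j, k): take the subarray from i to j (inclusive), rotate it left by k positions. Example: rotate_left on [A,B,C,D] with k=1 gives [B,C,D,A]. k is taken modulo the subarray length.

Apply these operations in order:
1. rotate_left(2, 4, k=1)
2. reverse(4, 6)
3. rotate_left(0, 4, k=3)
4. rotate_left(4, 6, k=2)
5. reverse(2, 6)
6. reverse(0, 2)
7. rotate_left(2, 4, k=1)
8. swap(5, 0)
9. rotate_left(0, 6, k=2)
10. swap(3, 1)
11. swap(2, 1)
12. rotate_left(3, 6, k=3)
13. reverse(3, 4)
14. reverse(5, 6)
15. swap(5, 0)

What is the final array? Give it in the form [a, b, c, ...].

After 1 (rotate_left(2, 4, k=1)): [F, B, E, D, C, G, A]
After 2 (reverse(4, 6)): [F, B, E, D, A, G, C]
After 3 (rotate_left(0, 4, k=3)): [D, A, F, B, E, G, C]
After 4 (rotate_left(4, 6, k=2)): [D, A, F, B, C, E, G]
After 5 (reverse(2, 6)): [D, A, G, E, C, B, F]
After 6 (reverse(0, 2)): [G, A, D, E, C, B, F]
After 7 (rotate_left(2, 4, k=1)): [G, A, E, C, D, B, F]
After 8 (swap(5, 0)): [B, A, E, C, D, G, F]
After 9 (rotate_left(0, 6, k=2)): [E, C, D, G, F, B, A]
After 10 (swap(3, 1)): [E, G, D, C, F, B, A]
After 11 (swap(2, 1)): [E, D, G, C, F, B, A]
After 12 (rotate_left(3, 6, k=3)): [E, D, G, A, C, F, B]
After 13 (reverse(3, 4)): [E, D, G, C, A, F, B]
After 14 (reverse(5, 6)): [E, D, G, C, A, B, F]
After 15 (swap(5, 0)): [B, D, G, C, A, E, F]

Answer: [B, D, G, C, A, E, F]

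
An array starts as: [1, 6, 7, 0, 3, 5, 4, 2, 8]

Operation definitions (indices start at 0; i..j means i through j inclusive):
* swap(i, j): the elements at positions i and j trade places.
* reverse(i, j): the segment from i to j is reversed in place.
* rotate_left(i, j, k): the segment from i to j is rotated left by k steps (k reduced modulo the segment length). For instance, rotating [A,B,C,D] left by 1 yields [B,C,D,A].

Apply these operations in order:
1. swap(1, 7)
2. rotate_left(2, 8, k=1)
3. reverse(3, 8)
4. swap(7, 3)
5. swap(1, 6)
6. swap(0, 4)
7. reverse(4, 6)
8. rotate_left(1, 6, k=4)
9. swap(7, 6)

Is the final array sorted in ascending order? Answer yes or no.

After 1 (swap(1, 7)): [1, 2, 7, 0, 3, 5, 4, 6, 8]
After 2 (rotate_left(2, 8, k=1)): [1, 2, 0, 3, 5, 4, 6, 8, 7]
After 3 (reverse(3, 8)): [1, 2, 0, 7, 8, 6, 4, 5, 3]
After 4 (swap(7, 3)): [1, 2, 0, 5, 8, 6, 4, 7, 3]
After 5 (swap(1, 6)): [1, 4, 0, 5, 8, 6, 2, 7, 3]
After 6 (swap(0, 4)): [8, 4, 0, 5, 1, 6, 2, 7, 3]
After 7 (reverse(4, 6)): [8, 4, 0, 5, 2, 6, 1, 7, 3]
After 8 (rotate_left(1, 6, k=4)): [8, 6, 1, 4, 0, 5, 2, 7, 3]
After 9 (swap(7, 6)): [8, 6, 1, 4, 0, 5, 7, 2, 3]

Answer: no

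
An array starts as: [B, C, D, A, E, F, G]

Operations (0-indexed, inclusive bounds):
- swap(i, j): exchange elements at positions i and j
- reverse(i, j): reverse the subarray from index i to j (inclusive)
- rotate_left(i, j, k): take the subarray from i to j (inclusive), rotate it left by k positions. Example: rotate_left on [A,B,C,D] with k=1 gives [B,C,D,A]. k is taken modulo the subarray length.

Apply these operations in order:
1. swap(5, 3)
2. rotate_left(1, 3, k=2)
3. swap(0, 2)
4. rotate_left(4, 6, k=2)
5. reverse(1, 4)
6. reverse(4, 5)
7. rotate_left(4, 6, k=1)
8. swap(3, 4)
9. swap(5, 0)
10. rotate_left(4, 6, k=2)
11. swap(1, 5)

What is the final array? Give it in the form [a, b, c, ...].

Answer: [A, B, D, F, E, G, C]

Derivation:
After 1 (swap(5, 3)): [B, C, D, F, E, A, G]
After 2 (rotate_left(1, 3, k=2)): [B, F, C, D, E, A, G]
After 3 (swap(0, 2)): [C, F, B, D, E, A, G]
After 4 (rotate_left(4, 6, k=2)): [C, F, B, D, G, E, A]
After 5 (reverse(1, 4)): [C, G, D, B, F, E, A]
After 6 (reverse(4, 5)): [C, G, D, B, E, F, A]
After 7 (rotate_left(4, 6, k=1)): [C, G, D, B, F, A, E]
After 8 (swap(3, 4)): [C, G, D, F, B, A, E]
After 9 (swap(5, 0)): [A, G, D, F, B, C, E]
After 10 (rotate_left(4, 6, k=2)): [A, G, D, F, E, B, C]
After 11 (swap(1, 5)): [A, B, D, F, E, G, C]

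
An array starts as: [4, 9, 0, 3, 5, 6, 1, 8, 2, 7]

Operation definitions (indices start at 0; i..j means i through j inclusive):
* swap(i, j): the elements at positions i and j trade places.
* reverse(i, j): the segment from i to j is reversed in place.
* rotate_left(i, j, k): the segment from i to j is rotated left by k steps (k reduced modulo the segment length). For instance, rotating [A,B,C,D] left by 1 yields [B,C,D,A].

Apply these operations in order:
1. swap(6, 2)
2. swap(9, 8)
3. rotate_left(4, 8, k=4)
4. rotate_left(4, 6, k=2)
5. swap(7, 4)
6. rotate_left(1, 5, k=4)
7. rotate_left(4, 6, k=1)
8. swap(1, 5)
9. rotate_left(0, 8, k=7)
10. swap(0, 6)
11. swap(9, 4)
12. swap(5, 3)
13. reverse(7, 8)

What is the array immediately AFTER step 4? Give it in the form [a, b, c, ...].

Answer: [4, 9, 1, 3, 6, 7, 5, 0, 8, 2]

Derivation:
After 1 (swap(6, 2)): [4, 9, 1, 3, 5, 6, 0, 8, 2, 7]
After 2 (swap(9, 8)): [4, 9, 1, 3, 5, 6, 0, 8, 7, 2]
After 3 (rotate_left(4, 8, k=4)): [4, 9, 1, 3, 7, 5, 6, 0, 8, 2]
After 4 (rotate_left(4, 6, k=2)): [4, 9, 1, 3, 6, 7, 5, 0, 8, 2]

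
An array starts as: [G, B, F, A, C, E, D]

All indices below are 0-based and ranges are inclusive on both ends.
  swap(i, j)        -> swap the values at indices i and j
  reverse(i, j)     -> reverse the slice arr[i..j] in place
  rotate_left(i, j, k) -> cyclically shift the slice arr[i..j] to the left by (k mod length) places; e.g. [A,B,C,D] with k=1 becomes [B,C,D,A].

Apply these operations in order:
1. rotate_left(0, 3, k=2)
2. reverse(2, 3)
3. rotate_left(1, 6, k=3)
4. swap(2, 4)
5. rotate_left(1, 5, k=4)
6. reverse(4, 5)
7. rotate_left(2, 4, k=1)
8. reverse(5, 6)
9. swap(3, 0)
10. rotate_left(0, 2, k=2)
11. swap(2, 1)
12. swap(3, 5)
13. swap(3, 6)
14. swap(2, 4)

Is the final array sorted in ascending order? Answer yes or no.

Answer: yes

Derivation:
After 1 (rotate_left(0, 3, k=2)): [F, A, G, B, C, E, D]
After 2 (reverse(2, 3)): [F, A, B, G, C, E, D]
After 3 (rotate_left(1, 6, k=3)): [F, C, E, D, A, B, G]
After 4 (swap(2, 4)): [F, C, A, D, E, B, G]
After 5 (rotate_left(1, 5, k=4)): [F, B, C, A, D, E, G]
After 6 (reverse(4, 5)): [F, B, C, A, E, D, G]
After 7 (rotate_left(2, 4, k=1)): [F, B, A, E, C, D, G]
After 8 (reverse(5, 6)): [F, B, A, E, C, G, D]
After 9 (swap(3, 0)): [E, B, A, F, C, G, D]
After 10 (rotate_left(0, 2, k=2)): [A, E, B, F, C, G, D]
After 11 (swap(2, 1)): [A, B, E, F, C, G, D]
After 12 (swap(3, 5)): [A, B, E, G, C, F, D]
After 13 (swap(3, 6)): [A, B, E, D, C, F, G]
After 14 (swap(2, 4)): [A, B, C, D, E, F, G]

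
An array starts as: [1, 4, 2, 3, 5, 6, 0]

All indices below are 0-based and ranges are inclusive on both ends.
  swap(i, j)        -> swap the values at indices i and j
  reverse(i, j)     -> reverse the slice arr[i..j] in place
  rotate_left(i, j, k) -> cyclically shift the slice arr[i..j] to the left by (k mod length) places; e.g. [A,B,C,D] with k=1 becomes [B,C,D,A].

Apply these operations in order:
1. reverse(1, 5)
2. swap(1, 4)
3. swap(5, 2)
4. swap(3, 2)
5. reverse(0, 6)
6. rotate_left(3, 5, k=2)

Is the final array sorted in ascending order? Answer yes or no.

After 1 (reverse(1, 5)): [1, 6, 5, 3, 2, 4, 0]
After 2 (swap(1, 4)): [1, 2, 5, 3, 6, 4, 0]
After 3 (swap(5, 2)): [1, 2, 4, 3, 6, 5, 0]
After 4 (swap(3, 2)): [1, 2, 3, 4, 6, 5, 0]
After 5 (reverse(0, 6)): [0, 5, 6, 4, 3, 2, 1]
After 6 (rotate_left(3, 5, k=2)): [0, 5, 6, 2, 4, 3, 1]

Answer: no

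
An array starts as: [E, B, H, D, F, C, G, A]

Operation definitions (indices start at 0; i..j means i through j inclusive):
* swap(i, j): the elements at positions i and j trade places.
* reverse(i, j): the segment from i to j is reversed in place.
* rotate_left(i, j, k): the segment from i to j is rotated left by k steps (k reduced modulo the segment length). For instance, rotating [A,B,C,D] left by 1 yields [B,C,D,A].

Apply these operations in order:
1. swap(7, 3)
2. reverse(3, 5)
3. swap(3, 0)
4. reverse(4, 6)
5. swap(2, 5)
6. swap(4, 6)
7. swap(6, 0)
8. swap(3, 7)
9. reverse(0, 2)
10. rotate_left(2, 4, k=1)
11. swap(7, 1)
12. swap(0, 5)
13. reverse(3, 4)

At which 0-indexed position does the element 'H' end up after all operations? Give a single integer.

After 1 (swap(7, 3)): [E, B, H, A, F, C, G, D]
After 2 (reverse(3, 5)): [E, B, H, C, F, A, G, D]
After 3 (swap(3, 0)): [C, B, H, E, F, A, G, D]
After 4 (reverse(4, 6)): [C, B, H, E, G, A, F, D]
After 5 (swap(2, 5)): [C, B, A, E, G, H, F, D]
After 6 (swap(4, 6)): [C, B, A, E, F, H, G, D]
After 7 (swap(6, 0)): [G, B, A, E, F, H, C, D]
After 8 (swap(3, 7)): [G, B, A, D, F, H, C, E]
After 9 (reverse(0, 2)): [A, B, G, D, F, H, C, E]
After 10 (rotate_left(2, 4, k=1)): [A, B, D, F, G, H, C, E]
After 11 (swap(7, 1)): [A, E, D, F, G, H, C, B]
After 12 (swap(0, 5)): [H, E, D, F, G, A, C, B]
After 13 (reverse(3, 4)): [H, E, D, G, F, A, C, B]

Answer: 0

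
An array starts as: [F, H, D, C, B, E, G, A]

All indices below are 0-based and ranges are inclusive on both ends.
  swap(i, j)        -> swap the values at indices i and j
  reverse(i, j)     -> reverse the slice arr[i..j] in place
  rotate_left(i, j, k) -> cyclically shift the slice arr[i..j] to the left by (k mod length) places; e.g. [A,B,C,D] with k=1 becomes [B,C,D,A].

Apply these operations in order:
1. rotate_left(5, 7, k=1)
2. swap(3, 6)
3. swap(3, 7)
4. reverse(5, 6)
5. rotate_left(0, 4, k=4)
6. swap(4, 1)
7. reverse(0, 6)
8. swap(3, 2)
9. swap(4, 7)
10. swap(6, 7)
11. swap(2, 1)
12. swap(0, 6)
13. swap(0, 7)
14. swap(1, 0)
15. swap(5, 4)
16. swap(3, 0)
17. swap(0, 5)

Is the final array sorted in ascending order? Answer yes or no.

After 1 (rotate_left(5, 7, k=1)): [F, H, D, C, B, G, A, E]
After 2 (swap(3, 6)): [F, H, D, A, B, G, C, E]
After 3 (swap(3, 7)): [F, H, D, E, B, G, C, A]
After 4 (reverse(5, 6)): [F, H, D, E, B, C, G, A]
After 5 (rotate_left(0, 4, k=4)): [B, F, H, D, E, C, G, A]
After 6 (swap(4, 1)): [B, E, H, D, F, C, G, A]
After 7 (reverse(0, 6)): [G, C, F, D, H, E, B, A]
After 8 (swap(3, 2)): [G, C, D, F, H, E, B, A]
After 9 (swap(4, 7)): [G, C, D, F, A, E, B, H]
After 10 (swap(6, 7)): [G, C, D, F, A, E, H, B]
After 11 (swap(2, 1)): [G, D, C, F, A, E, H, B]
After 12 (swap(0, 6)): [H, D, C, F, A, E, G, B]
After 13 (swap(0, 7)): [B, D, C, F, A, E, G, H]
After 14 (swap(1, 0)): [D, B, C, F, A, E, G, H]
After 15 (swap(5, 4)): [D, B, C, F, E, A, G, H]
After 16 (swap(3, 0)): [F, B, C, D, E, A, G, H]
After 17 (swap(0, 5)): [A, B, C, D, E, F, G, H]

Answer: yes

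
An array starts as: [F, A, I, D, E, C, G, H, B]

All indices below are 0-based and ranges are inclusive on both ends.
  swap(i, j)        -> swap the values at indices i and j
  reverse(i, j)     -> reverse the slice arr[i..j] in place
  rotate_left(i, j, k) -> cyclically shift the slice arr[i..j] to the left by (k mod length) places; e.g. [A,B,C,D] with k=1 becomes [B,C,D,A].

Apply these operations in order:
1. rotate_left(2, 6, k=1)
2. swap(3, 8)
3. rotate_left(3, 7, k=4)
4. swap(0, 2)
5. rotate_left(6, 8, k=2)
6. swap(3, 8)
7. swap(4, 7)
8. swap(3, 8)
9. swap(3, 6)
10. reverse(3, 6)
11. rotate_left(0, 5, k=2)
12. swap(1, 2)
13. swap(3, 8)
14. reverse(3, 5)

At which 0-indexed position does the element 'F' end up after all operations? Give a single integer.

After 1 (rotate_left(2, 6, k=1)): [F, A, D, E, C, G, I, H, B]
After 2 (swap(3, 8)): [F, A, D, B, C, G, I, H, E]
After 3 (rotate_left(3, 7, k=4)): [F, A, D, H, B, C, G, I, E]
After 4 (swap(0, 2)): [D, A, F, H, B, C, G, I, E]
After 5 (rotate_left(6, 8, k=2)): [D, A, F, H, B, C, E, G, I]
After 6 (swap(3, 8)): [D, A, F, I, B, C, E, G, H]
After 7 (swap(4, 7)): [D, A, F, I, G, C, E, B, H]
After 8 (swap(3, 8)): [D, A, F, H, G, C, E, B, I]
After 9 (swap(3, 6)): [D, A, F, E, G, C, H, B, I]
After 10 (reverse(3, 6)): [D, A, F, H, C, G, E, B, I]
After 11 (rotate_left(0, 5, k=2)): [F, H, C, G, D, A, E, B, I]
After 12 (swap(1, 2)): [F, C, H, G, D, A, E, B, I]
After 13 (swap(3, 8)): [F, C, H, I, D, A, E, B, G]
After 14 (reverse(3, 5)): [F, C, H, A, D, I, E, B, G]

Answer: 0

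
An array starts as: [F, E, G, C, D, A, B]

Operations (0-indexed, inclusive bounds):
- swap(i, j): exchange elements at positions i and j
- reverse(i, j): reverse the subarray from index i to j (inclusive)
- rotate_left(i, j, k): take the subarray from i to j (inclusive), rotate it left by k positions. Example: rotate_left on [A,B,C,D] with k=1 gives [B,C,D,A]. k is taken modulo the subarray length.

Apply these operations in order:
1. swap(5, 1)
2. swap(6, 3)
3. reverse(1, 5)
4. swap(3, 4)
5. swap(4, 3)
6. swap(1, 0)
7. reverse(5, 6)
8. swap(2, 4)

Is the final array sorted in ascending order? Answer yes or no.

After 1 (swap(5, 1)): [F, A, G, C, D, E, B]
After 2 (swap(6, 3)): [F, A, G, B, D, E, C]
After 3 (reverse(1, 5)): [F, E, D, B, G, A, C]
After 4 (swap(3, 4)): [F, E, D, G, B, A, C]
After 5 (swap(4, 3)): [F, E, D, B, G, A, C]
After 6 (swap(1, 0)): [E, F, D, B, G, A, C]
After 7 (reverse(5, 6)): [E, F, D, B, G, C, A]
After 8 (swap(2, 4)): [E, F, G, B, D, C, A]

Answer: no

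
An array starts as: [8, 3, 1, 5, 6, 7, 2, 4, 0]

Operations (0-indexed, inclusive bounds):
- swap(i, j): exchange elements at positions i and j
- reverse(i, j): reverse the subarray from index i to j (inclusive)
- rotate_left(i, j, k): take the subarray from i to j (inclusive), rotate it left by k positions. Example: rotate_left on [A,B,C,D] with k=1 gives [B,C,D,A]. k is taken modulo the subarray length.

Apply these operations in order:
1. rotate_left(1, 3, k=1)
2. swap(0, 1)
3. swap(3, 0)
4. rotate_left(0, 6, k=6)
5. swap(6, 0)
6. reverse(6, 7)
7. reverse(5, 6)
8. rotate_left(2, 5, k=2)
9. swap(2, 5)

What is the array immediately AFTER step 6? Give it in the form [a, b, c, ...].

Answer: [7, 3, 8, 5, 1, 6, 4, 2, 0]

Derivation:
After 1 (rotate_left(1, 3, k=1)): [8, 1, 5, 3, 6, 7, 2, 4, 0]
After 2 (swap(0, 1)): [1, 8, 5, 3, 6, 7, 2, 4, 0]
After 3 (swap(3, 0)): [3, 8, 5, 1, 6, 7, 2, 4, 0]
After 4 (rotate_left(0, 6, k=6)): [2, 3, 8, 5, 1, 6, 7, 4, 0]
After 5 (swap(6, 0)): [7, 3, 8, 5, 1, 6, 2, 4, 0]
After 6 (reverse(6, 7)): [7, 3, 8, 5, 1, 6, 4, 2, 0]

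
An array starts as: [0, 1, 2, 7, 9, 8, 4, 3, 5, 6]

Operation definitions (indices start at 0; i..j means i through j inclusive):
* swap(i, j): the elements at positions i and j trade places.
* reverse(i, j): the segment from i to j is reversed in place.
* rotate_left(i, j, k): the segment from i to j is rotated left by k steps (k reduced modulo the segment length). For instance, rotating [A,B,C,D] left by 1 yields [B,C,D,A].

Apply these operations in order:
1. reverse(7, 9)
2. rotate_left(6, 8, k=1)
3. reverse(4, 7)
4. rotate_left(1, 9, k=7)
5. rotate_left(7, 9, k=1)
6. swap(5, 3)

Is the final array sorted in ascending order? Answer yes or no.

After 1 (reverse(7, 9)): [0, 1, 2, 7, 9, 8, 4, 6, 5, 3]
After 2 (rotate_left(6, 8, k=1)): [0, 1, 2, 7, 9, 8, 6, 5, 4, 3]
After 3 (reverse(4, 7)): [0, 1, 2, 7, 5, 6, 8, 9, 4, 3]
After 4 (rotate_left(1, 9, k=7)): [0, 4, 3, 1, 2, 7, 5, 6, 8, 9]
After 5 (rotate_left(7, 9, k=1)): [0, 4, 3, 1, 2, 7, 5, 8, 9, 6]
After 6 (swap(5, 3)): [0, 4, 3, 7, 2, 1, 5, 8, 9, 6]

Answer: no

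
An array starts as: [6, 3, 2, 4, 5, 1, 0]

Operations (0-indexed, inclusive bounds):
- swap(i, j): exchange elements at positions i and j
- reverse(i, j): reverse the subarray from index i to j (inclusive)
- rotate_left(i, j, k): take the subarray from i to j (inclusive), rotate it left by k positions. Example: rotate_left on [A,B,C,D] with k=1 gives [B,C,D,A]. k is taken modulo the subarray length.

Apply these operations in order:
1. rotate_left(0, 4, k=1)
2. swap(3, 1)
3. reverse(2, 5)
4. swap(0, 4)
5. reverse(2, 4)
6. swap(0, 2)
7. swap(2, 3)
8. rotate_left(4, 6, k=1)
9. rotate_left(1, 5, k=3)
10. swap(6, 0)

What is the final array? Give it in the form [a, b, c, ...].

Answer: [1, 4, 0, 5, 6, 2, 3]

Derivation:
After 1 (rotate_left(0, 4, k=1)): [3, 2, 4, 5, 6, 1, 0]
After 2 (swap(3, 1)): [3, 5, 4, 2, 6, 1, 0]
After 3 (reverse(2, 5)): [3, 5, 1, 6, 2, 4, 0]
After 4 (swap(0, 4)): [2, 5, 1, 6, 3, 4, 0]
After 5 (reverse(2, 4)): [2, 5, 3, 6, 1, 4, 0]
After 6 (swap(0, 2)): [3, 5, 2, 6, 1, 4, 0]
After 7 (swap(2, 3)): [3, 5, 6, 2, 1, 4, 0]
After 8 (rotate_left(4, 6, k=1)): [3, 5, 6, 2, 4, 0, 1]
After 9 (rotate_left(1, 5, k=3)): [3, 4, 0, 5, 6, 2, 1]
After 10 (swap(6, 0)): [1, 4, 0, 5, 6, 2, 3]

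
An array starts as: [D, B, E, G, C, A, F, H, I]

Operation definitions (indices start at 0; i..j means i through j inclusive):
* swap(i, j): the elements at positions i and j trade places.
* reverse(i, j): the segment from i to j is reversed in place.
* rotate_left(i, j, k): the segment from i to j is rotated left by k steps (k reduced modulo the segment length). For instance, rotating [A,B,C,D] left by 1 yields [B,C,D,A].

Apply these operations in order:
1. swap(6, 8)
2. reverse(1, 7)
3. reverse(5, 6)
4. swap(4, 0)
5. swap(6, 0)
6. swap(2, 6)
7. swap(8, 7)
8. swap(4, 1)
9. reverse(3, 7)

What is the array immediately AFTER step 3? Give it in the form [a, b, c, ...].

Answer: [D, H, I, A, C, E, G, B, F]

Derivation:
After 1 (swap(6, 8)): [D, B, E, G, C, A, I, H, F]
After 2 (reverse(1, 7)): [D, H, I, A, C, G, E, B, F]
After 3 (reverse(5, 6)): [D, H, I, A, C, E, G, B, F]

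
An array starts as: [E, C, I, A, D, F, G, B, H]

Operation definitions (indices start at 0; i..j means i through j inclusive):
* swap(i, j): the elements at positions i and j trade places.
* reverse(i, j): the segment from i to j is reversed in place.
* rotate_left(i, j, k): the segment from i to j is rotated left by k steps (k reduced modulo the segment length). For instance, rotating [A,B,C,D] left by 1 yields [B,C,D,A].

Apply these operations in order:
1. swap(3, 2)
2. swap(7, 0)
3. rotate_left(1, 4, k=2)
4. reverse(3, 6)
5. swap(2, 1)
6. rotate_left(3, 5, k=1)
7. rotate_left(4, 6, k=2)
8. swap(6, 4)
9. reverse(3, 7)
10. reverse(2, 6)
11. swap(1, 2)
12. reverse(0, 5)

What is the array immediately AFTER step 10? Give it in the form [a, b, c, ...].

Answer: [B, D, G, A, C, E, I, F, H]

Derivation:
After 1 (swap(3, 2)): [E, C, A, I, D, F, G, B, H]
After 2 (swap(7, 0)): [B, C, A, I, D, F, G, E, H]
After 3 (rotate_left(1, 4, k=2)): [B, I, D, C, A, F, G, E, H]
After 4 (reverse(3, 6)): [B, I, D, G, F, A, C, E, H]
After 5 (swap(2, 1)): [B, D, I, G, F, A, C, E, H]
After 6 (rotate_left(3, 5, k=1)): [B, D, I, F, A, G, C, E, H]
After 7 (rotate_left(4, 6, k=2)): [B, D, I, F, C, A, G, E, H]
After 8 (swap(6, 4)): [B, D, I, F, G, A, C, E, H]
After 9 (reverse(3, 7)): [B, D, I, E, C, A, G, F, H]
After 10 (reverse(2, 6)): [B, D, G, A, C, E, I, F, H]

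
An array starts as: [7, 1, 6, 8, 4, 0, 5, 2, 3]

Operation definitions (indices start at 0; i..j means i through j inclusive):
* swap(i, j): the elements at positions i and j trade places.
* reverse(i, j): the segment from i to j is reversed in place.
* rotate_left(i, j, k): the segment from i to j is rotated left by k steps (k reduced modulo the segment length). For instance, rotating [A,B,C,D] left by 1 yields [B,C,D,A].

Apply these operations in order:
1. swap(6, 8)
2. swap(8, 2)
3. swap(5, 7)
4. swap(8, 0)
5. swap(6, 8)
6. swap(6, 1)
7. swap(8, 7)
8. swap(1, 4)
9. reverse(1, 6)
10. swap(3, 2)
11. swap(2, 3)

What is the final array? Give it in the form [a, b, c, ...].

After 1 (swap(6, 8)): [7, 1, 6, 8, 4, 0, 3, 2, 5]
After 2 (swap(8, 2)): [7, 1, 5, 8, 4, 0, 3, 2, 6]
After 3 (swap(5, 7)): [7, 1, 5, 8, 4, 2, 3, 0, 6]
After 4 (swap(8, 0)): [6, 1, 5, 8, 4, 2, 3, 0, 7]
After 5 (swap(6, 8)): [6, 1, 5, 8, 4, 2, 7, 0, 3]
After 6 (swap(6, 1)): [6, 7, 5, 8, 4, 2, 1, 0, 3]
After 7 (swap(8, 7)): [6, 7, 5, 8, 4, 2, 1, 3, 0]
After 8 (swap(1, 4)): [6, 4, 5, 8, 7, 2, 1, 3, 0]
After 9 (reverse(1, 6)): [6, 1, 2, 7, 8, 5, 4, 3, 0]
After 10 (swap(3, 2)): [6, 1, 7, 2, 8, 5, 4, 3, 0]
After 11 (swap(2, 3)): [6, 1, 2, 7, 8, 5, 4, 3, 0]

Answer: [6, 1, 2, 7, 8, 5, 4, 3, 0]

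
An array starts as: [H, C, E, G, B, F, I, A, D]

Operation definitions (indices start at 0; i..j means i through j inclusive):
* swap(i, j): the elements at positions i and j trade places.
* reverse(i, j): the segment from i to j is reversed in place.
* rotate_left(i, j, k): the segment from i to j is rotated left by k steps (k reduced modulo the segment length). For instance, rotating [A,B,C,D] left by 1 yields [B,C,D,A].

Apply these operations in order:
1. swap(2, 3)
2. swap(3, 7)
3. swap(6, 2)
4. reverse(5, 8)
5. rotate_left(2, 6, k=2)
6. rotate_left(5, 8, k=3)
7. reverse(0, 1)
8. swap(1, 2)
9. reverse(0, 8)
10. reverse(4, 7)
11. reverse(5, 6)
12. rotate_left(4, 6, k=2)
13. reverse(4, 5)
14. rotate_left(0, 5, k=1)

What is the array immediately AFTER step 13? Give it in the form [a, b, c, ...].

After 1 (swap(2, 3)): [H, C, G, E, B, F, I, A, D]
After 2 (swap(3, 7)): [H, C, G, A, B, F, I, E, D]
After 3 (swap(6, 2)): [H, C, I, A, B, F, G, E, D]
After 4 (reverse(5, 8)): [H, C, I, A, B, D, E, G, F]
After 5 (rotate_left(2, 6, k=2)): [H, C, B, D, E, I, A, G, F]
After 6 (rotate_left(5, 8, k=3)): [H, C, B, D, E, F, I, A, G]
After 7 (reverse(0, 1)): [C, H, B, D, E, F, I, A, G]
After 8 (swap(1, 2)): [C, B, H, D, E, F, I, A, G]
After 9 (reverse(0, 8)): [G, A, I, F, E, D, H, B, C]
After 10 (reverse(4, 7)): [G, A, I, F, B, H, D, E, C]
After 11 (reverse(5, 6)): [G, A, I, F, B, D, H, E, C]
After 12 (rotate_left(4, 6, k=2)): [G, A, I, F, H, B, D, E, C]
After 13 (reverse(4, 5)): [G, A, I, F, B, H, D, E, C]

Answer: [G, A, I, F, B, H, D, E, C]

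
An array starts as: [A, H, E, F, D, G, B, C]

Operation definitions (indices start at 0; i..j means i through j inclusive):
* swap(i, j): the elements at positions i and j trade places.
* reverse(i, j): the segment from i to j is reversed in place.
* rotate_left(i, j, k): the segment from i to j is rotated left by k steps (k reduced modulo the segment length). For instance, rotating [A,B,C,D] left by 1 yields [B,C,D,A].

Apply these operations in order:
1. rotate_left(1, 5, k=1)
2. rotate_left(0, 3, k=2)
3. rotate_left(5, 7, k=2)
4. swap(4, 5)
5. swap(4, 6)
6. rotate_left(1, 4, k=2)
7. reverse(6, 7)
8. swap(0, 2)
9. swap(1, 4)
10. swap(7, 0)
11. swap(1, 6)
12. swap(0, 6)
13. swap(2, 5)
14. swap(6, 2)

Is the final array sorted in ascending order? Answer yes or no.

After 1 (rotate_left(1, 5, k=1)): [A, E, F, D, G, H, B, C]
After 2 (rotate_left(0, 3, k=2)): [F, D, A, E, G, H, B, C]
After 3 (rotate_left(5, 7, k=2)): [F, D, A, E, G, C, H, B]
After 4 (swap(4, 5)): [F, D, A, E, C, G, H, B]
After 5 (swap(4, 6)): [F, D, A, E, H, G, C, B]
After 6 (rotate_left(1, 4, k=2)): [F, E, H, D, A, G, C, B]
After 7 (reverse(6, 7)): [F, E, H, D, A, G, B, C]
After 8 (swap(0, 2)): [H, E, F, D, A, G, B, C]
After 9 (swap(1, 4)): [H, A, F, D, E, G, B, C]
After 10 (swap(7, 0)): [C, A, F, D, E, G, B, H]
After 11 (swap(1, 6)): [C, B, F, D, E, G, A, H]
After 12 (swap(0, 6)): [A, B, F, D, E, G, C, H]
After 13 (swap(2, 5)): [A, B, G, D, E, F, C, H]
After 14 (swap(6, 2)): [A, B, C, D, E, F, G, H]

Answer: yes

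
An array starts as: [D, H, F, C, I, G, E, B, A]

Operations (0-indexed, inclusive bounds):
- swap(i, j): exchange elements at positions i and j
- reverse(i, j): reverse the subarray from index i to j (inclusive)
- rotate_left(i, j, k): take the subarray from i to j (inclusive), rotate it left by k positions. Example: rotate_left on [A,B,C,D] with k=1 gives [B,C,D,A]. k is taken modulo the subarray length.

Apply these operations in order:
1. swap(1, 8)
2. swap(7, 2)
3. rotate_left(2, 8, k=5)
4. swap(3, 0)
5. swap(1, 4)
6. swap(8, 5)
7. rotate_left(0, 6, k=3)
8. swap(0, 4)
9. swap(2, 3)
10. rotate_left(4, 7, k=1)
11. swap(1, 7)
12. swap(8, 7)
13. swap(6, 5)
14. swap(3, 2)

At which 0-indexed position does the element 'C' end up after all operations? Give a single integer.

Answer: 7

Derivation:
After 1 (swap(1, 8)): [D, A, F, C, I, G, E, B, H]
After 2 (swap(7, 2)): [D, A, B, C, I, G, E, F, H]
After 3 (rotate_left(2, 8, k=5)): [D, A, F, H, B, C, I, G, E]
After 4 (swap(3, 0)): [H, A, F, D, B, C, I, G, E]
After 5 (swap(1, 4)): [H, B, F, D, A, C, I, G, E]
After 6 (swap(8, 5)): [H, B, F, D, A, E, I, G, C]
After 7 (rotate_left(0, 6, k=3)): [D, A, E, I, H, B, F, G, C]
After 8 (swap(0, 4)): [H, A, E, I, D, B, F, G, C]
After 9 (swap(2, 3)): [H, A, I, E, D, B, F, G, C]
After 10 (rotate_left(4, 7, k=1)): [H, A, I, E, B, F, G, D, C]
After 11 (swap(1, 7)): [H, D, I, E, B, F, G, A, C]
After 12 (swap(8, 7)): [H, D, I, E, B, F, G, C, A]
After 13 (swap(6, 5)): [H, D, I, E, B, G, F, C, A]
After 14 (swap(3, 2)): [H, D, E, I, B, G, F, C, A]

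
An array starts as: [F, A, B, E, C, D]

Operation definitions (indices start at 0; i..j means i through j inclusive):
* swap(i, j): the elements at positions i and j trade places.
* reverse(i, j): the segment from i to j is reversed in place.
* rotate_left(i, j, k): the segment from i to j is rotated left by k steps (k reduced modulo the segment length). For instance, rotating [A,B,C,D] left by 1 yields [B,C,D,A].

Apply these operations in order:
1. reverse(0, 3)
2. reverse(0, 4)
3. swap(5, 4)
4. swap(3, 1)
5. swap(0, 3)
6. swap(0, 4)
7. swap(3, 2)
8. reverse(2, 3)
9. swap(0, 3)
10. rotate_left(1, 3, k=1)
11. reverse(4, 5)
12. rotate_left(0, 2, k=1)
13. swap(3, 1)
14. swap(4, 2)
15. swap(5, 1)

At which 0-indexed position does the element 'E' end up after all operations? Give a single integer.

After 1 (reverse(0, 3)): [E, B, A, F, C, D]
After 2 (reverse(0, 4)): [C, F, A, B, E, D]
After 3 (swap(5, 4)): [C, F, A, B, D, E]
After 4 (swap(3, 1)): [C, B, A, F, D, E]
After 5 (swap(0, 3)): [F, B, A, C, D, E]
After 6 (swap(0, 4)): [D, B, A, C, F, E]
After 7 (swap(3, 2)): [D, B, C, A, F, E]
After 8 (reverse(2, 3)): [D, B, A, C, F, E]
After 9 (swap(0, 3)): [C, B, A, D, F, E]
After 10 (rotate_left(1, 3, k=1)): [C, A, D, B, F, E]
After 11 (reverse(4, 5)): [C, A, D, B, E, F]
After 12 (rotate_left(0, 2, k=1)): [A, D, C, B, E, F]
After 13 (swap(3, 1)): [A, B, C, D, E, F]
After 14 (swap(4, 2)): [A, B, E, D, C, F]
After 15 (swap(5, 1)): [A, F, E, D, C, B]

Answer: 2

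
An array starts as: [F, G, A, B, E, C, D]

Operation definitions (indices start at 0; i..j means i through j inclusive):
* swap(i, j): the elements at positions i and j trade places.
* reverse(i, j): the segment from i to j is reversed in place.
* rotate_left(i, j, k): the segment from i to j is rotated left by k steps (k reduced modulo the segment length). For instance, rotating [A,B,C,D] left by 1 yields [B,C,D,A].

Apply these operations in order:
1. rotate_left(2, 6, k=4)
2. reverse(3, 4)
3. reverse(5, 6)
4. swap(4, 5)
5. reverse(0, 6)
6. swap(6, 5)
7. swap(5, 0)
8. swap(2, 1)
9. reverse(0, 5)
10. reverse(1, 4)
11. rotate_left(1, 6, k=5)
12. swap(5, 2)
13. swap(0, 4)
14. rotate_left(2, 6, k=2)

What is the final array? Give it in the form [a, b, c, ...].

After 1 (rotate_left(2, 6, k=4)): [F, G, D, A, B, E, C]
After 2 (reverse(3, 4)): [F, G, D, B, A, E, C]
After 3 (reverse(5, 6)): [F, G, D, B, A, C, E]
After 4 (swap(4, 5)): [F, G, D, B, C, A, E]
After 5 (reverse(0, 6)): [E, A, C, B, D, G, F]
After 6 (swap(6, 5)): [E, A, C, B, D, F, G]
After 7 (swap(5, 0)): [F, A, C, B, D, E, G]
After 8 (swap(2, 1)): [F, C, A, B, D, E, G]
After 9 (reverse(0, 5)): [E, D, B, A, C, F, G]
After 10 (reverse(1, 4)): [E, C, A, B, D, F, G]
After 11 (rotate_left(1, 6, k=5)): [E, G, C, A, B, D, F]
After 12 (swap(5, 2)): [E, G, D, A, B, C, F]
After 13 (swap(0, 4)): [B, G, D, A, E, C, F]
After 14 (rotate_left(2, 6, k=2)): [B, G, E, C, F, D, A]

Answer: [B, G, E, C, F, D, A]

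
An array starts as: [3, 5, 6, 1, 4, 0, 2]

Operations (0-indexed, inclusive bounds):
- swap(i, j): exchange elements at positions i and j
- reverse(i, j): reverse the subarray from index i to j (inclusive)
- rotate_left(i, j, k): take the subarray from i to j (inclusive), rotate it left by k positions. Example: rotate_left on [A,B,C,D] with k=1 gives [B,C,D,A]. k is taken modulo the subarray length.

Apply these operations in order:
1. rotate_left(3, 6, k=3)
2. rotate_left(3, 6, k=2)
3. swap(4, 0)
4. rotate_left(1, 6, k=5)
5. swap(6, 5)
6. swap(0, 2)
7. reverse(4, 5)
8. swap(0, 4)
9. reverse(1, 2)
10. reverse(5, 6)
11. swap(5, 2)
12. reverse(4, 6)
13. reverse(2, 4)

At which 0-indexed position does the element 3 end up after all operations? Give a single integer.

After 1 (rotate_left(3, 6, k=3)): [3, 5, 6, 2, 1, 4, 0]
After 2 (rotate_left(3, 6, k=2)): [3, 5, 6, 4, 0, 2, 1]
After 3 (swap(4, 0)): [0, 5, 6, 4, 3, 2, 1]
After 4 (rotate_left(1, 6, k=5)): [0, 1, 5, 6, 4, 3, 2]
After 5 (swap(6, 5)): [0, 1, 5, 6, 4, 2, 3]
After 6 (swap(0, 2)): [5, 1, 0, 6, 4, 2, 3]
After 7 (reverse(4, 5)): [5, 1, 0, 6, 2, 4, 3]
After 8 (swap(0, 4)): [2, 1, 0, 6, 5, 4, 3]
After 9 (reverse(1, 2)): [2, 0, 1, 6, 5, 4, 3]
After 10 (reverse(5, 6)): [2, 0, 1, 6, 5, 3, 4]
After 11 (swap(5, 2)): [2, 0, 3, 6, 5, 1, 4]
After 12 (reverse(4, 6)): [2, 0, 3, 6, 4, 1, 5]
After 13 (reverse(2, 4)): [2, 0, 4, 6, 3, 1, 5]

Answer: 4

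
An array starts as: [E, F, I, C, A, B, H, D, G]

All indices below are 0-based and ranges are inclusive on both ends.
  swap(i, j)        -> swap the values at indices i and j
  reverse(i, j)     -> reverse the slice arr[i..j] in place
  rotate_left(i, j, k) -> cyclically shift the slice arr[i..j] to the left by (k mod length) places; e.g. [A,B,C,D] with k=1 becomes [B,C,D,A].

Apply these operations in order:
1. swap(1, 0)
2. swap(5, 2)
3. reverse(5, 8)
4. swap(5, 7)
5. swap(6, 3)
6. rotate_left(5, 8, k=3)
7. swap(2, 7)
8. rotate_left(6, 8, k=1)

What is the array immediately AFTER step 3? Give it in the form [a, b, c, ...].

Answer: [F, E, B, C, A, G, D, H, I]

Derivation:
After 1 (swap(1, 0)): [F, E, I, C, A, B, H, D, G]
After 2 (swap(5, 2)): [F, E, B, C, A, I, H, D, G]
After 3 (reverse(5, 8)): [F, E, B, C, A, G, D, H, I]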